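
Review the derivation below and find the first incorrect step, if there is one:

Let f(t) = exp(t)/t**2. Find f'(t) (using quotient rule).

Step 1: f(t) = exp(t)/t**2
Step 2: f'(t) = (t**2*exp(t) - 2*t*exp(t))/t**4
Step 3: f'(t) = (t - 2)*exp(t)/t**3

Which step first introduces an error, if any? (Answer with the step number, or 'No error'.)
No error

All steps in this derivation are correct.
The final answer f'(t) = (t - 2)*exp(t)/t**3 is valid.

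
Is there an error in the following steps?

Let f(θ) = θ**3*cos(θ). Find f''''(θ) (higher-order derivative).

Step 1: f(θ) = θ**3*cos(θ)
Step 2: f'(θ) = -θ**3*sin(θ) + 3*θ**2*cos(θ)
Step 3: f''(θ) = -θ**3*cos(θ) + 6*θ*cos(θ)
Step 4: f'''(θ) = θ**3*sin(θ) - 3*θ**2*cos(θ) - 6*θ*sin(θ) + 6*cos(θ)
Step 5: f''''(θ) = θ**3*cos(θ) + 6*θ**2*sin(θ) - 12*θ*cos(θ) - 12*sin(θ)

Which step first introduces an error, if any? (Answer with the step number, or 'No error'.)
Step 3

Step 3 is incorrect due to a dropped term.
The step shows: -θ**3*cos(θ) + 6*θ*cos(θ)
The correct value should be: -θ**3*cos(θ) - 6*θ**2*sin(θ) + 6*θ*cos(θ)

Explanation: A term was dropped: the term -6*θ**2*sin(θ) was incorrectly omitted
The later steps are derived from this incorrect expression, so the error originates in Step 3.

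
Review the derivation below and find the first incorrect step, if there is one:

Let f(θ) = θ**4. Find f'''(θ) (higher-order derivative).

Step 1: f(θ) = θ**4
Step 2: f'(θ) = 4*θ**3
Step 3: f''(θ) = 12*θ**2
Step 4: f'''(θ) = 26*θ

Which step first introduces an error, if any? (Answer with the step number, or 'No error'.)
Step 4

Step 4 is incorrect due to a wrong coefficient.
The step shows: 26*θ
The correct value should be: 24*θ

Explanation: The coefficient 24 was incorrectly written as 26: the term 24*θ was incorrectly written as 26*θ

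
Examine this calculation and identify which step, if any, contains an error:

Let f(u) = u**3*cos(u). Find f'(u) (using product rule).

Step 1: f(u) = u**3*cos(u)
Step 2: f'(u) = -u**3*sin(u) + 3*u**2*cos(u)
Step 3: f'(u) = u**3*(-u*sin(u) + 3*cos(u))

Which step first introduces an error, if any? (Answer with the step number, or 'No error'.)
Step 3

Step 3 is incorrect due to a wrong exponent.
The step shows: u**3*(-u*sin(u) + 3*cos(u))
The correct value should be: u**2*(-u*sin(u) + 3*cos(u))

Explanation: The exponent 2 on u was incorrectly written as 3: the term u**2*(-u*sin(u) + 3*cos(u)) was incorrectly written as u**3*(-u*sin(u) + 3*cos(u))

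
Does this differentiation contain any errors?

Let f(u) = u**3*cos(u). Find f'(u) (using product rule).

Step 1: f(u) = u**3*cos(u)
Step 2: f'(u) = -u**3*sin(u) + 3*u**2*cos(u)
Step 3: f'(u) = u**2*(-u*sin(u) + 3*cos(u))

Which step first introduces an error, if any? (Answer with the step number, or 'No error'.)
No error

All steps in this derivation are correct.
The final answer f'(u) = u**2*(-u*sin(u) + 3*cos(u)) is valid.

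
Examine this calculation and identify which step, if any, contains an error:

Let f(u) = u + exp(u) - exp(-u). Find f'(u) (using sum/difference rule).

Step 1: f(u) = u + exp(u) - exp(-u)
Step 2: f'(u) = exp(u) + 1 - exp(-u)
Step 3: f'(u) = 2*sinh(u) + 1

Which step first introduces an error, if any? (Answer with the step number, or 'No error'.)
Step 2

Step 2 is incorrect due to a sign flip.
The step shows: exp(u) + 1 - exp(-u)
The correct value should be: exp(u) + 1 + exp(-u)

Explanation: The sign of one term was flipped: the term exp(-u) was incorrectly written as -exp(-u)
The later steps are derived from this incorrect expression, so the error originates in Step 2.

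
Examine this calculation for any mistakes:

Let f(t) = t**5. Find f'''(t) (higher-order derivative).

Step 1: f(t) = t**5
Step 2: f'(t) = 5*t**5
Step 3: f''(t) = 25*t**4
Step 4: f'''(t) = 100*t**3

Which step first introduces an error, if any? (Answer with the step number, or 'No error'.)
Step 2

Step 2 is incorrect due to a wrong exponent.
The step shows: 5*t**5
The correct value should be: 5*t**4

Explanation: The exponent 4 on t was incorrectly written as 5: the term 5*t**4 was incorrectly written as 5*t**5
The later steps are derived from this incorrect expression, so the error originates in Step 2.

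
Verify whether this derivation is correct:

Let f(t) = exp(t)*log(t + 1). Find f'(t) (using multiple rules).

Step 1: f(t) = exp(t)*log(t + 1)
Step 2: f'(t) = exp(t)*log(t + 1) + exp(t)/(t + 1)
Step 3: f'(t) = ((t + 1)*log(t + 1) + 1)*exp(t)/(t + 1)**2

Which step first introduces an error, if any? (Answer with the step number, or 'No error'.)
Step 3

Step 3 is incorrect due to a wrong exponent.
The step shows: ((t + 1)*log(t + 1) + 1)*exp(t)/(t + 1)**2
The correct value should be: ((t + 1)*log(t + 1) + 1)*exp(t)/(t + 1)

Explanation: The exponent -1 on t + 1 was incorrectly written as -2: the term ((t + 1)*log(t + 1) + 1)*exp(t)/(t + 1) was incorrectly written as ((t + 1)*log(t + 1) + 1)*exp(t)/(t + 1)**2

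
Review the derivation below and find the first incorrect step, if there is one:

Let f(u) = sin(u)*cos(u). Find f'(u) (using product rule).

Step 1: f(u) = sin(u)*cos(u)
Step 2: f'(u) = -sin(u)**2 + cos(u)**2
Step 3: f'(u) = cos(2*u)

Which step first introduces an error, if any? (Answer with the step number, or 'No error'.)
No error

All steps in this derivation are correct.
The final answer f'(u) = cos(2*u) is valid.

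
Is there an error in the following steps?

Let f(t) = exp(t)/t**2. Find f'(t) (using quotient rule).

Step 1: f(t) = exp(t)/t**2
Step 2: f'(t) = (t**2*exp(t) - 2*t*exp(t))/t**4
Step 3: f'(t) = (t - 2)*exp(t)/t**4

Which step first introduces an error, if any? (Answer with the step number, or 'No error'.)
Step 3

Step 3 is incorrect due to a wrong exponent.
The step shows: (t - 2)*exp(t)/t**4
The correct value should be: (t - 2)*exp(t)/t**3

Explanation: The exponent -3 on t was incorrectly written as -4: the term (t - 2)*exp(t)/t**3 was incorrectly written as (t - 2)*exp(t)/t**4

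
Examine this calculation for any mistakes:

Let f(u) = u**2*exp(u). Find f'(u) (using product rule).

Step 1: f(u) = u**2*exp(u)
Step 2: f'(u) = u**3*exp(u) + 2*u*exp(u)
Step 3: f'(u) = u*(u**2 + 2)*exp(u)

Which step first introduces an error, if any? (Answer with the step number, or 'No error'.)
Step 2

Step 2 is incorrect due to a wrong exponent.
The step shows: u**3*exp(u) + 2*u*exp(u)
The correct value should be: u**2*exp(u) + 2*u*exp(u)

Explanation: The exponent 2 on u was incorrectly written as 3: the term u**2*exp(u) was incorrectly written as u**3*exp(u)
The later steps are derived from this incorrect expression, so the error originates in Step 2.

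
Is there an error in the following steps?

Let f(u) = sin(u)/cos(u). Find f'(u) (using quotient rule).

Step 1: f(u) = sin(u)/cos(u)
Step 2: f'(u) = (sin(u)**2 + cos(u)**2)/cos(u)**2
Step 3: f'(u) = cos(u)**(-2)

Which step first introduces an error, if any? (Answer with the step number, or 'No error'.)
No error

All steps in this derivation are correct.
The final answer f'(u) = cos(u)**(-2) is valid.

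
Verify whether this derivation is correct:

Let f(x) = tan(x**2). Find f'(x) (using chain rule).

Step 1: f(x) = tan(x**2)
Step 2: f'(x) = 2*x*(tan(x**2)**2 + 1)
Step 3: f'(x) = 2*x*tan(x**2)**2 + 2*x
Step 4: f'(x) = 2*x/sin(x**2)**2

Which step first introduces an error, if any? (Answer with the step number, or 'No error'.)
Step 4

Step 4 is incorrect due to a wrong trig function.
The step shows: 2*x/sin(x**2)**2
The correct value should be: 2*x/cos(x**2)**2

Explanation: cos(x**2) was incorrectly written as sin(x**2): the term 2*x/cos(x**2)**2 was incorrectly written as 2*x/sin(x**2)**2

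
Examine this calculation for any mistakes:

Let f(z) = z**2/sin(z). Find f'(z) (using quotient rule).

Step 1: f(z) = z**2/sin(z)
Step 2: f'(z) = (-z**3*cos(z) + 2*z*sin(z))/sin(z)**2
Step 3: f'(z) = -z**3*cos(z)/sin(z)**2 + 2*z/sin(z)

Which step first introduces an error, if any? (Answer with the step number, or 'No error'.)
Step 2

Step 2 is incorrect due to a wrong exponent.
The step shows: (-z**3*cos(z) + 2*z*sin(z))/sin(z)**2
The correct value should be: (-z**2*cos(z) + 2*z*sin(z))/sin(z)**2

Explanation: The exponent 2 on z was incorrectly written as 3: the term (-z**2*cos(z) + 2*z*sin(z))/sin(z)**2 was incorrectly written as (-z**3*cos(z) + 2*z*sin(z))/sin(z)**2
The later steps are derived from this incorrect expression, so the error originates in Step 2.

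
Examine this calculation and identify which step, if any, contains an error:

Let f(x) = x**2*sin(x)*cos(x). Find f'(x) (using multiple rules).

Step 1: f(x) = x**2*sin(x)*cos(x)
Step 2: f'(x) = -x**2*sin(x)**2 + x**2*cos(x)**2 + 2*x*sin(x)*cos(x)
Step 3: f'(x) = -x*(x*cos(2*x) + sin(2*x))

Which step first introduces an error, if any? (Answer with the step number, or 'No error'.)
Step 3

Step 3 is incorrect due to a sign flip.
The step shows: -x*(x*cos(2*x) + sin(2*x))
The correct value should be: x*(x*cos(2*x) + sin(2*x))

Explanation: The sign of the whole expression was flipped: the term x*(x*cos(2*x) + sin(2*x)) was incorrectly written as -x*(x*cos(2*x) + sin(2*x))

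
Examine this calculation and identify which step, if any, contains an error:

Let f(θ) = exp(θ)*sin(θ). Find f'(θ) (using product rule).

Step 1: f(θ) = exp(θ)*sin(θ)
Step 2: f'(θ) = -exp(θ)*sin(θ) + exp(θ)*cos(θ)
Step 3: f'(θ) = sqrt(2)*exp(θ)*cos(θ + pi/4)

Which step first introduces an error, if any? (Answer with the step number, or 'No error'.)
Step 2

Step 2 is incorrect due to a sign flip.
The step shows: -exp(θ)*sin(θ) + exp(θ)*cos(θ)
The correct value should be: exp(θ)*sin(θ) + exp(θ)*cos(θ)

Explanation: The sign of one term was flipped: the term exp(θ)*sin(θ) was incorrectly written as -exp(θ)*sin(θ)
The later steps are derived from this incorrect expression, so the error originates in Step 2.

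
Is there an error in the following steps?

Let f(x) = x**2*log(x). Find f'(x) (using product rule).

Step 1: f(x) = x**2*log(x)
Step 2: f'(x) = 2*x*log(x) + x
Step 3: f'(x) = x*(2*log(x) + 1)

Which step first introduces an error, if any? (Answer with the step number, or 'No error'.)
No error

All steps in this derivation are correct.
The final answer f'(x) = x*(2*log(x) + 1) is valid.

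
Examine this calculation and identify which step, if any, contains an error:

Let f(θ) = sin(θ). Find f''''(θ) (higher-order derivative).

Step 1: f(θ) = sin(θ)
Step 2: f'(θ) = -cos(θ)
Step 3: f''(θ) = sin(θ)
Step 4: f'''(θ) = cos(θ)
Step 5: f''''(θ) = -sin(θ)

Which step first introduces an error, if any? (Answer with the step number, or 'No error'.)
Step 2

Step 2 is incorrect due to a sign flip.
The step shows: -cos(θ)
The correct value should be: cos(θ)

Explanation: The sign of the whole expression was flipped: the term cos(θ) was incorrectly written as -cos(θ)
The later steps are derived from this incorrect expression, so the error originates in Step 2.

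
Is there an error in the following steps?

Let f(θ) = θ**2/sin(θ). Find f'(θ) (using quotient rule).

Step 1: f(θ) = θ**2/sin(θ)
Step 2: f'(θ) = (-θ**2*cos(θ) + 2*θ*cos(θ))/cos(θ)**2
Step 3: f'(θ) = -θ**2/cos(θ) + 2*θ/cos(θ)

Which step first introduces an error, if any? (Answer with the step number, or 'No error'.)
Step 2

Step 2 is incorrect due to a wrong trig function.
The step shows: (-θ**2*cos(θ) + 2*θ*cos(θ))/cos(θ)**2
The correct value should be: (-θ**2*cos(θ) + 2*θ*sin(θ))/sin(θ)**2

Explanation: sin(θ) was incorrectly written as cos(θ): the term (-θ**2*cos(θ) + 2*θ*sin(θ))/sin(θ)**2 was incorrectly written as (-θ**2*cos(θ) + 2*θ*cos(θ))/cos(θ)**2
The later steps are derived from this incorrect expression, so the error originates in Step 2.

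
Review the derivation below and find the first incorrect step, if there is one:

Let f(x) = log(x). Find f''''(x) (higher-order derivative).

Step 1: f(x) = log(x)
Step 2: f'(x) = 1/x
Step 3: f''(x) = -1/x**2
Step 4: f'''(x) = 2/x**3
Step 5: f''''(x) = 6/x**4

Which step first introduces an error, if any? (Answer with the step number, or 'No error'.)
Step 5

Step 5 is incorrect due to a sign flip.
The step shows: 6/x**4
The correct value should be: -6/x**4

Explanation: The sign of the whole expression was flipped: the term -6/x**4 was incorrectly written as 6/x**4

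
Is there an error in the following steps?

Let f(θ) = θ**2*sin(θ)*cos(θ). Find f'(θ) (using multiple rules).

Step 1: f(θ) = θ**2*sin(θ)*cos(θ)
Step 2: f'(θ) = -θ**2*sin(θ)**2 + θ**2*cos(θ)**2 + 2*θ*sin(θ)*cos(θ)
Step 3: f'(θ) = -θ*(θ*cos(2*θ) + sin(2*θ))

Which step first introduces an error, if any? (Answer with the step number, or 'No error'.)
Step 3

Step 3 is incorrect due to a sign flip.
The step shows: -θ*(θ*cos(2*θ) + sin(2*θ))
The correct value should be: θ*(θ*cos(2*θ) + sin(2*θ))

Explanation: The sign of the whole expression was flipped: the term θ*(θ*cos(2*θ) + sin(2*θ)) was incorrectly written as -θ*(θ*cos(2*θ) + sin(2*θ))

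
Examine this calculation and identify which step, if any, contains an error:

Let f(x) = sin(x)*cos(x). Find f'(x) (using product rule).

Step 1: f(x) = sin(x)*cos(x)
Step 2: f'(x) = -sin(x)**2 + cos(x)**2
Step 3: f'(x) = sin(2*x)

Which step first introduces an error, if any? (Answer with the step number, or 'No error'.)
Step 3

Step 3 is incorrect due to a wrong trig function.
The step shows: sin(2*x)
The correct value should be: cos(2*x)

Explanation: cos(2*x) was incorrectly written as sin(2*x): the term cos(2*x) was incorrectly written as sin(2*x)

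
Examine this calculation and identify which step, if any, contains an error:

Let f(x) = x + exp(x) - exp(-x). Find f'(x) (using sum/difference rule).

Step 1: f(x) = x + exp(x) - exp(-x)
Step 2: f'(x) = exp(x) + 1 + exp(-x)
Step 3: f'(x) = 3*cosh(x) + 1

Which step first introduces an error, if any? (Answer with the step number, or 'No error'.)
Step 3

Step 3 is incorrect due to a wrong coefficient.
The step shows: 3*cosh(x) + 1
The correct value should be: 2*cosh(x) + 1

Explanation: The coefficient 2 was incorrectly written as 3: the term 2*cosh(x) was incorrectly written as 3*cosh(x)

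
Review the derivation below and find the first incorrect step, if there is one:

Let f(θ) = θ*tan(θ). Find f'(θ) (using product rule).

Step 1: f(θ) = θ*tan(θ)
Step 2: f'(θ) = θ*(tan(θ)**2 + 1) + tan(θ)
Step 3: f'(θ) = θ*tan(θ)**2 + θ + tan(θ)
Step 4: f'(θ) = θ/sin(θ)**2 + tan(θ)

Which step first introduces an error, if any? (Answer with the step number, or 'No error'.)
Step 4

Step 4 is incorrect due to a wrong trig function.
The step shows: θ/sin(θ)**2 + tan(θ)
The correct value should be: θ/cos(θ)**2 + tan(θ)

Explanation: cos(θ) was incorrectly written as sin(θ): the term θ/cos(θ)**2 was incorrectly written as θ/sin(θ)**2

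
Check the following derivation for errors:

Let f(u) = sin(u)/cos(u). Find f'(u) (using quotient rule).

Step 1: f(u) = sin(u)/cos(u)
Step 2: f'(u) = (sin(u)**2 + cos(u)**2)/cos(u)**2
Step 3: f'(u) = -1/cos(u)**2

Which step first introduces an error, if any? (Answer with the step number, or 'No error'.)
Step 3

Step 3 is incorrect due to a sign flip.
The step shows: -1/cos(u)**2
The correct value should be: cos(u)**(-2)

Explanation: The sign of the whole expression was flipped: the term cos(u)**(-2) was incorrectly written as -1/cos(u)**2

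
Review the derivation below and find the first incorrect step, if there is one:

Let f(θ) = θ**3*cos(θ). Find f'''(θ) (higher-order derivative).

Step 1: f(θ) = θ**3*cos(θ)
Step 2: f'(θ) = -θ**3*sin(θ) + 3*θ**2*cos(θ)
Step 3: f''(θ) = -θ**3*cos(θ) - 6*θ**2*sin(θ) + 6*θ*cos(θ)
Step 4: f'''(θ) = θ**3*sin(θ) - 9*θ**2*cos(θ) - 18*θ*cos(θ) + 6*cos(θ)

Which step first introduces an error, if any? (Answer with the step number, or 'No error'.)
Step 4

Step 4 is incorrect due to a wrong trig function.
The step shows: θ**3*sin(θ) - 9*θ**2*cos(θ) - 18*θ*cos(θ) + 6*cos(θ)
The correct value should be: θ**3*sin(θ) - 9*θ**2*cos(θ) - 18*θ*sin(θ) + 6*cos(θ)

Explanation: sin(θ) was incorrectly written as cos(θ): the term -18*θ*sin(θ) was incorrectly written as -18*θ*cos(θ)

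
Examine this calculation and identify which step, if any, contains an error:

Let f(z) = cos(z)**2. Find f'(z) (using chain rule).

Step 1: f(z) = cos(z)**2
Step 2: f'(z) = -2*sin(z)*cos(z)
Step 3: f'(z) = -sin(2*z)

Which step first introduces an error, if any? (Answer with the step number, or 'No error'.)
No error

All steps in this derivation are correct.
The final answer f'(z) = -sin(2*z) is valid.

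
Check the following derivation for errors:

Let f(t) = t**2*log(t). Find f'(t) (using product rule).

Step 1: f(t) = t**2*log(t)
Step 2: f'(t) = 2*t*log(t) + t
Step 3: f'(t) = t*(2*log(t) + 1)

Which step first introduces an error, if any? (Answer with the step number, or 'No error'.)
No error

All steps in this derivation are correct.
The final answer f'(t) = t*(2*log(t) + 1) is valid.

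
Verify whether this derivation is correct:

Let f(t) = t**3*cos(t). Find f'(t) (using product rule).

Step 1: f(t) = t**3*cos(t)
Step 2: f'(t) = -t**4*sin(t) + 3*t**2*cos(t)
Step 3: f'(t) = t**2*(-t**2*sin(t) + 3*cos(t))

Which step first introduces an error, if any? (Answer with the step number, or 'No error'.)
Step 2

Step 2 is incorrect due to a wrong exponent.
The step shows: -t**4*sin(t) + 3*t**2*cos(t)
The correct value should be: -t**3*sin(t) + 3*t**2*cos(t)

Explanation: The exponent 3 on t was incorrectly written as 4: the term -t**3*sin(t) was incorrectly written as -t**4*sin(t)
The later steps are derived from this incorrect expression, so the error originates in Step 2.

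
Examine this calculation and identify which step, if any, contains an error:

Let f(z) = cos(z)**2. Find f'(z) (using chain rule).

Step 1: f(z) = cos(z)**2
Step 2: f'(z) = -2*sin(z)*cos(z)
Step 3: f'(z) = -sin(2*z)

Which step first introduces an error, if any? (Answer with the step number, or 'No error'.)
No error

All steps in this derivation are correct.
The final answer f'(z) = -sin(2*z) is valid.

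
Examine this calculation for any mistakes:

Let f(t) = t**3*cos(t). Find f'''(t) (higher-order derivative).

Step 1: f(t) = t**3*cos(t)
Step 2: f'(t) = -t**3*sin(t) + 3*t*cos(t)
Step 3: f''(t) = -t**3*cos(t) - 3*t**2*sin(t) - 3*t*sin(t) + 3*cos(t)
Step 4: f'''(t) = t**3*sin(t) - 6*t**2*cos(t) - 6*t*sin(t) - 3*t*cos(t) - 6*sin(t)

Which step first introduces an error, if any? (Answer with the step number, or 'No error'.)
Step 2

Step 2 is incorrect due to a wrong exponent.
The step shows: -t**3*sin(t) + 3*t*cos(t)
The correct value should be: -t**3*sin(t) + 3*t**2*cos(t)

Explanation: The exponent 2 on t was incorrectly written as 1: the term 3*t**2*cos(t) was incorrectly written as 3*t*cos(t)
The later steps are derived from this incorrect expression, so the error originates in Step 2.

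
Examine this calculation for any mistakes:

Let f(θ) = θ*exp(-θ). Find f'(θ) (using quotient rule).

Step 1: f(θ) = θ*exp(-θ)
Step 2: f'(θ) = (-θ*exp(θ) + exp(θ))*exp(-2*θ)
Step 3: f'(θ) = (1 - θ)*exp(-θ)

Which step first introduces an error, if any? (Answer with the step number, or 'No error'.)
No error

All steps in this derivation are correct.
The final answer f'(θ) = (1 - θ)*exp(-θ) is valid.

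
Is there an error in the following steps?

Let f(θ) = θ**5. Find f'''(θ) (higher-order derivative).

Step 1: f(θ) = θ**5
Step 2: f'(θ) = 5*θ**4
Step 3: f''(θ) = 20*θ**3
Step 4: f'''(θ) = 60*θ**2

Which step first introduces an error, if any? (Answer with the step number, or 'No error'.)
No error

All steps in this derivation are correct.
The final answer f'''(θ) = 60*θ**2 is valid.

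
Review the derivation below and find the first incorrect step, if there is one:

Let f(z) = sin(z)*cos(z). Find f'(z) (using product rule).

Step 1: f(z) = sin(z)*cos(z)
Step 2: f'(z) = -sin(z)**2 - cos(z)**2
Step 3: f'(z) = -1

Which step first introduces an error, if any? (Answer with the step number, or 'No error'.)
Step 2

Step 2 is incorrect due to a sign flip.
The step shows: -sin(z)**2 - cos(z)**2
The correct value should be: -sin(z)**2 + cos(z)**2

Explanation: The sign of one term was flipped: the term cos(z)**2 was incorrectly written as -cos(z)**2
The later steps are derived from this incorrect expression, so the error originates in Step 2.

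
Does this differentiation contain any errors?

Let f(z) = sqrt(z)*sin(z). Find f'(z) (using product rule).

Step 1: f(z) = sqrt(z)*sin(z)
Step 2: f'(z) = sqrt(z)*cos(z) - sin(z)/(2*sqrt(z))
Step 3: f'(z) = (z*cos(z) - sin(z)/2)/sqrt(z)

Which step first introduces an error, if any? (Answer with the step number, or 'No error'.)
Step 2

Step 2 is incorrect due to a sign flip.
The step shows: sqrt(z)*cos(z) - sin(z)/(2*sqrt(z))
The correct value should be: sqrt(z)*cos(z) + sin(z)/(2*sqrt(z))

Explanation: The sign of one term was flipped: the term sin(z)/(2*sqrt(z)) was incorrectly written as -sin(z)/(2*sqrt(z))
The later steps are derived from this incorrect expression, so the error originates in Step 2.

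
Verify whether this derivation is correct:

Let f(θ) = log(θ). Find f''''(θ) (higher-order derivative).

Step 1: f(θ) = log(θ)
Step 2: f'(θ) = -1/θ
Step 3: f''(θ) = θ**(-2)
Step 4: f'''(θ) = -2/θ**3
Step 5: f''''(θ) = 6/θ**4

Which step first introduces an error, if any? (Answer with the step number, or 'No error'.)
Step 2

Step 2 is incorrect due to a sign flip.
The step shows: -1/θ
The correct value should be: 1/θ

Explanation: The sign of the whole expression was flipped: the term 1/θ was incorrectly written as -1/θ
The later steps are derived from this incorrect expression, so the error originates in Step 2.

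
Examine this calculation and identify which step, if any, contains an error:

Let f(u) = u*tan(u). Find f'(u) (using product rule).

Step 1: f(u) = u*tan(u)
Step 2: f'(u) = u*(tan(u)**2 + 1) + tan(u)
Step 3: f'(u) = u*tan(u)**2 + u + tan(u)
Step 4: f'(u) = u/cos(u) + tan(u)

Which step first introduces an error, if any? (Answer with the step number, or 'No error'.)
Step 4

Step 4 is incorrect due to a wrong exponent.
The step shows: u/cos(u) + tan(u)
The correct value should be: u/cos(u)**2 + tan(u)

Explanation: The exponent -2 on cos(u) was incorrectly written as -1: the term u/cos(u)**2 was incorrectly written as u/cos(u)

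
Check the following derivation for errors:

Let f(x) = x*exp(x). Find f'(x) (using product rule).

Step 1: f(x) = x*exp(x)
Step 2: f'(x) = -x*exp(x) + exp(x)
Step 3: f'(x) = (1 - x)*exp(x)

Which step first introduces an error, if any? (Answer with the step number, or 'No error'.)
Step 2

Step 2 is incorrect due to a sign flip.
The step shows: -x*exp(x) + exp(x)
The correct value should be: x*exp(x) + exp(x)

Explanation: The sign of one term was flipped: the term x*exp(x) was incorrectly written as -x*exp(x)
The later steps are derived from this incorrect expression, so the error originates in Step 2.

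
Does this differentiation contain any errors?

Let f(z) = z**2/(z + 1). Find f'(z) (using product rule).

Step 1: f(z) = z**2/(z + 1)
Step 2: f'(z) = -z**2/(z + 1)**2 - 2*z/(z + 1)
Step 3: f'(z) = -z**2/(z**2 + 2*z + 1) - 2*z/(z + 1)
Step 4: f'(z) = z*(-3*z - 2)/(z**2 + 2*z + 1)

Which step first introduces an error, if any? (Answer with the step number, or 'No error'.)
Step 2

Step 2 is incorrect due to a sign flip.
The step shows: -z**2/(z + 1)**2 - 2*z/(z + 1)
The correct value should be: -z**2/(z + 1)**2 + 2*z/(z + 1)

Explanation: The sign of one term was flipped: the term 2*z/(z + 1) was incorrectly written as -2*z/(z + 1)
The later steps are derived from this incorrect expression, so the error originates in Step 2.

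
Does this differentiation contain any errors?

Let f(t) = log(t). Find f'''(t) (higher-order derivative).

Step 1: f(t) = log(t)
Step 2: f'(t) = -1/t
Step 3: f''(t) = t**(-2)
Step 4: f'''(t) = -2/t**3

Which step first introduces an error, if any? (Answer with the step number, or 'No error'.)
Step 2

Step 2 is incorrect due to a sign flip.
The step shows: -1/t
The correct value should be: 1/t

Explanation: The sign of the whole expression was flipped: the term 1/t was incorrectly written as -1/t
The later steps are derived from this incorrect expression, so the error originates in Step 2.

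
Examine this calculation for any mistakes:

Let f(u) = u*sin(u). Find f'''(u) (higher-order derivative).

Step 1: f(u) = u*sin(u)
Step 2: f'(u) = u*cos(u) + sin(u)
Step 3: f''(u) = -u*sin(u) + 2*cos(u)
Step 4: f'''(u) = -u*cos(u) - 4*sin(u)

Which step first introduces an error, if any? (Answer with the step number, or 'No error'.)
Step 4

Step 4 is incorrect due to a wrong coefficient.
The step shows: -u*cos(u) - 4*sin(u)
The correct value should be: -u*cos(u) - 3*sin(u)

Explanation: The coefficient -3 was incorrectly written as -4: the term -3*sin(u) was incorrectly written as -4*sin(u)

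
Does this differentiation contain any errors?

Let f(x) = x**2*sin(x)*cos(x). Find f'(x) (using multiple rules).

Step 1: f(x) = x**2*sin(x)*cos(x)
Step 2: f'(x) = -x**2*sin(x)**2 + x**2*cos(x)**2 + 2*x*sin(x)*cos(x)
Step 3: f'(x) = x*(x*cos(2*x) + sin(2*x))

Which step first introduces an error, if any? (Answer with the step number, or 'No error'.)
No error

All steps in this derivation are correct.
The final answer f'(x) = x*(x*cos(2*x) + sin(2*x)) is valid.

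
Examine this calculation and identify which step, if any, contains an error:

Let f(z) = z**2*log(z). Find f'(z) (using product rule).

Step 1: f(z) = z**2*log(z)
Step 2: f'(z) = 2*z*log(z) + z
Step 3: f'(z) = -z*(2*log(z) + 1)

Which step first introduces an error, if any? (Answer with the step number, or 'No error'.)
Step 3

Step 3 is incorrect due to a sign flip.
The step shows: -z*(2*log(z) + 1)
The correct value should be: z*(2*log(z) + 1)

Explanation: The sign of the whole expression was flipped: the term z*(2*log(z) + 1) was incorrectly written as -z*(2*log(z) + 1)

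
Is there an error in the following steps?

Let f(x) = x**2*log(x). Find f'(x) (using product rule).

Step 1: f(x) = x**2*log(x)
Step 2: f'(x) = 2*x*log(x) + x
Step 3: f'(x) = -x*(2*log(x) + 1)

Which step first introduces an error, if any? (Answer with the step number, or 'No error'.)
Step 3

Step 3 is incorrect due to a sign flip.
The step shows: -x*(2*log(x) + 1)
The correct value should be: x*(2*log(x) + 1)

Explanation: The sign of the whole expression was flipped: the term x*(2*log(x) + 1) was incorrectly written as -x*(2*log(x) + 1)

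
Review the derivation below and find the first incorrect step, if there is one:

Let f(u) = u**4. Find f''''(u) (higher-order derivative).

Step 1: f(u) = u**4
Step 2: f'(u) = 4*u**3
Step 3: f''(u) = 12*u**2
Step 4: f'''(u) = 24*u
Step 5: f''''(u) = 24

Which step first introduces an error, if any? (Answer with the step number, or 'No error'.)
No error

All steps in this derivation are correct.
The final answer f''''(u) = 24 is valid.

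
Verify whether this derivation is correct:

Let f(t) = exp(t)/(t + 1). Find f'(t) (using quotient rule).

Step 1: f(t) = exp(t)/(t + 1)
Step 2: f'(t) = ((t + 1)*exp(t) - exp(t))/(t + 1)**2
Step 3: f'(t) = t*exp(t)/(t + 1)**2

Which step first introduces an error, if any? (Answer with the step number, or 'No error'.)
No error

All steps in this derivation are correct.
The final answer f'(t) = t*exp(t)/(t + 1)**2 is valid.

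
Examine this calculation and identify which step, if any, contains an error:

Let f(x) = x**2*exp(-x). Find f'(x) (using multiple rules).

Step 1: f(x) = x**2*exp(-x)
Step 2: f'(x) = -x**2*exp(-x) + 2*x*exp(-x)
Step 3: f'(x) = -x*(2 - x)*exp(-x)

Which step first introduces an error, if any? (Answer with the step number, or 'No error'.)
Step 3

Step 3 is incorrect due to a sign flip.
The step shows: -x*(2 - x)*exp(-x)
The correct value should be: x*(2 - x)*exp(-x)

Explanation: The sign of the whole expression was flipped: the term x*(2 - x)*exp(-x) was incorrectly written as -x*(2 - x)*exp(-x)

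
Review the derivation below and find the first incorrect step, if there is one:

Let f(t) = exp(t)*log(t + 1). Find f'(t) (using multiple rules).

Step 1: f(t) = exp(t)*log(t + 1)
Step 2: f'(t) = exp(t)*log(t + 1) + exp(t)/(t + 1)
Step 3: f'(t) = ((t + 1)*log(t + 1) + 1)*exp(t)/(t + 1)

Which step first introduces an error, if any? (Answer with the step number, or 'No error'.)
No error

All steps in this derivation are correct.
The final answer f'(t) = ((t + 1)*log(t + 1) + 1)*exp(t)/(t + 1) is valid.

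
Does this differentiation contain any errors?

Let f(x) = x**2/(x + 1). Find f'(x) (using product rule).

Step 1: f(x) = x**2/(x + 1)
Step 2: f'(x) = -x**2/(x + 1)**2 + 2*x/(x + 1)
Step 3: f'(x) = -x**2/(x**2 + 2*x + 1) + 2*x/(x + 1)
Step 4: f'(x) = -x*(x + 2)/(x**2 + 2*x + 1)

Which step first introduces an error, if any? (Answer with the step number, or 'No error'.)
Step 4

Step 4 is incorrect due to a sign flip.
The step shows: -x*(x + 2)/(x**2 + 2*x + 1)
The correct value should be: x*(x + 2)/(x**2 + 2*x + 1)

Explanation: The sign of the whole expression was flipped: the term x*(x + 2)/(x**2 + 2*x + 1) was incorrectly written as -x*(x + 2)/(x**2 + 2*x + 1)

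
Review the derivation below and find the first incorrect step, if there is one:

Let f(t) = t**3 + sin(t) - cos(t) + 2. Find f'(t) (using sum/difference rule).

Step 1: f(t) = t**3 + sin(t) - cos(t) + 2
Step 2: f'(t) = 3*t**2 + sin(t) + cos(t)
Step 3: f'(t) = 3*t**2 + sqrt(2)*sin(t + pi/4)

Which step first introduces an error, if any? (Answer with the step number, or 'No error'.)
No error

All steps in this derivation are correct.
The final answer f'(t) = 3*t**2 + sqrt(2)*sin(t + pi/4) is valid.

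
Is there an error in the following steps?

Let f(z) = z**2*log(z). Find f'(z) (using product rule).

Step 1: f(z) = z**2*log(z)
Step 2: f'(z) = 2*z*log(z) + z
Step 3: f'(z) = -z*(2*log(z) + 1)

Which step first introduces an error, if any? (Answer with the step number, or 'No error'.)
Step 3

Step 3 is incorrect due to a sign flip.
The step shows: -z*(2*log(z) + 1)
The correct value should be: z*(2*log(z) + 1)

Explanation: The sign of the whole expression was flipped: the term z*(2*log(z) + 1) was incorrectly written as -z*(2*log(z) + 1)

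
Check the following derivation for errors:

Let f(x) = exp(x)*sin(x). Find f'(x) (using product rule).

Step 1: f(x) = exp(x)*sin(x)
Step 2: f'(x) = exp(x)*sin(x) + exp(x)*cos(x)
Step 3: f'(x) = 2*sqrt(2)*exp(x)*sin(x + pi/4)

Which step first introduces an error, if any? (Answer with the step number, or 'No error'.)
Step 3

Step 3 is incorrect due to a wrong exponent.
The step shows: 2*sqrt(2)*exp(x)*sin(x + pi/4)
The correct value should be: sqrt(2)*exp(x)*sin(x + pi/4)

Explanation: The exponent 1/2 on 2 was incorrectly written as 3/2: the term sqrt(2)*exp(x)*sin(x + pi/4) was incorrectly written as 2*sqrt(2)*exp(x)*sin(x + pi/4)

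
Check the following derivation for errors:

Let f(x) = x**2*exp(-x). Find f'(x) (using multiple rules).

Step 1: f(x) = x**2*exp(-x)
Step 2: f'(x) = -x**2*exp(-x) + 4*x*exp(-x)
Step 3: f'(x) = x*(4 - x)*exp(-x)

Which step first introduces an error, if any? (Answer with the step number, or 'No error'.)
Step 2

Step 2 is incorrect due to a wrong coefficient.
The step shows: -x**2*exp(-x) + 4*x*exp(-x)
The correct value should be: -x**2*exp(-x) + 2*x*exp(-x)

Explanation: The coefficient 2 was incorrectly written as 4: the term 2*x*exp(-x) was incorrectly written as 4*x*exp(-x)
The later steps are derived from this incorrect expression, so the error originates in Step 2.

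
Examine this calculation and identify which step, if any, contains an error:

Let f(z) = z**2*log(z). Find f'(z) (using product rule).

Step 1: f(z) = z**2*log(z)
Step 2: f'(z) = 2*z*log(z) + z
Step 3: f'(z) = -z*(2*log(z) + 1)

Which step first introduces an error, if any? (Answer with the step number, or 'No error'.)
Step 3

Step 3 is incorrect due to a sign flip.
The step shows: -z*(2*log(z) + 1)
The correct value should be: z*(2*log(z) + 1)

Explanation: The sign of the whole expression was flipped: the term z*(2*log(z) + 1) was incorrectly written as -z*(2*log(z) + 1)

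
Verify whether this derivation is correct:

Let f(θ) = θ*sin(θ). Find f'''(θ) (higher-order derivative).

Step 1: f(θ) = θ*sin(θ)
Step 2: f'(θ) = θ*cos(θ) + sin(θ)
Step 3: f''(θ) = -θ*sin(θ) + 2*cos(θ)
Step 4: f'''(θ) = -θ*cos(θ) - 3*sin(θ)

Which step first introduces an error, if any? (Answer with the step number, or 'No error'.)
No error

All steps in this derivation are correct.
The final answer f'''(θ) = -θ*cos(θ) - 3*sin(θ) is valid.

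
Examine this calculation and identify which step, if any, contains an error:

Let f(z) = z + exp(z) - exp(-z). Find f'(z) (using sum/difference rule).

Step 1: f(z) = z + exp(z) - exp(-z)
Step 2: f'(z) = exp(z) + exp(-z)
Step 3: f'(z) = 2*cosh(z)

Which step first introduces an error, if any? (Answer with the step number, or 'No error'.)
Step 2

Step 2 is incorrect due to a dropped term.
The step shows: exp(z) + exp(-z)
The correct value should be: exp(z) + 1 + exp(-z)

Explanation: A term was dropped: the term 1 was incorrectly omitted
The later steps are derived from this incorrect expression, so the error originates in Step 2.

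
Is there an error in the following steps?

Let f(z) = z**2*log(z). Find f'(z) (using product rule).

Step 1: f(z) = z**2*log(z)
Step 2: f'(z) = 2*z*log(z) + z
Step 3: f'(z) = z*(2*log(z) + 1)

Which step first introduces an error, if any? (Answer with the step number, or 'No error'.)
No error

All steps in this derivation are correct.
The final answer f'(z) = z*(2*log(z) + 1) is valid.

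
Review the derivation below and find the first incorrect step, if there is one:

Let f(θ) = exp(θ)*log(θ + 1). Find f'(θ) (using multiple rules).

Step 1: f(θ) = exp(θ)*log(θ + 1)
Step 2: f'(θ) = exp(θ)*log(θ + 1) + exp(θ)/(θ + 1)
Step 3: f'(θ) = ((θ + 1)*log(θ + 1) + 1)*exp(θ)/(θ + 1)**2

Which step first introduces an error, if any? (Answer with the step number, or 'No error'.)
Step 3

Step 3 is incorrect due to a wrong exponent.
The step shows: ((θ + 1)*log(θ + 1) + 1)*exp(θ)/(θ + 1)**2
The correct value should be: ((θ + 1)*log(θ + 1) + 1)*exp(θ)/(θ + 1)

Explanation: The exponent -1 on θ + 1 was incorrectly written as -2: the term ((θ + 1)*log(θ + 1) + 1)*exp(θ)/(θ + 1) was incorrectly written as ((θ + 1)*log(θ + 1) + 1)*exp(θ)/(θ + 1)**2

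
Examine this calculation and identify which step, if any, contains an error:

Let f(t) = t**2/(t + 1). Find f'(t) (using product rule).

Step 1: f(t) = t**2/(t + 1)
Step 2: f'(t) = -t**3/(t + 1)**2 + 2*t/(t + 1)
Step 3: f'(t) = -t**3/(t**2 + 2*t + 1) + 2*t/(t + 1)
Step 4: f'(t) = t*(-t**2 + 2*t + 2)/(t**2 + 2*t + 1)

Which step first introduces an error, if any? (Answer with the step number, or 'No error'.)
Step 2

Step 2 is incorrect due to a wrong exponent.
The step shows: -t**3/(t + 1)**2 + 2*t/(t + 1)
The correct value should be: -t**2/(t + 1)**2 + 2*t/(t + 1)

Explanation: The exponent 2 on t was incorrectly written as 3: the term -t**2/(t + 1)**2 was incorrectly written as -t**3/(t + 1)**2
The later steps are derived from this incorrect expression, so the error originates in Step 2.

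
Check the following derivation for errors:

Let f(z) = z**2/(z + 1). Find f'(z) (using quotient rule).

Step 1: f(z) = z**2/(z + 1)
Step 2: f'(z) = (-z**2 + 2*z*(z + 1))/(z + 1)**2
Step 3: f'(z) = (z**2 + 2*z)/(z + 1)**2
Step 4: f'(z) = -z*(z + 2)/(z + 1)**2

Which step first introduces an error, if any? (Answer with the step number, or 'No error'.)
Step 4

Step 4 is incorrect due to a sign flip.
The step shows: -z*(z + 2)/(z + 1)**2
The correct value should be: z*(z + 2)/(z + 1)**2

Explanation: The sign of the whole expression was flipped: the term z*(z + 2)/(z + 1)**2 was incorrectly written as -z*(z + 2)/(z + 1)**2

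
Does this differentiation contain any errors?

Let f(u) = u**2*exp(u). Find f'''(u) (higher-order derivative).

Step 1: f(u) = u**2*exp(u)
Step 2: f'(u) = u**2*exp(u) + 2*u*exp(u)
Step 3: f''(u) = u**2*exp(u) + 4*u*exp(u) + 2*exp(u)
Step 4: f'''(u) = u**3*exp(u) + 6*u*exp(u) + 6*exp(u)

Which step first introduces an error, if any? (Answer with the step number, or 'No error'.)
Step 4

Step 4 is incorrect due to a wrong exponent.
The step shows: u**3*exp(u) + 6*u*exp(u) + 6*exp(u)
The correct value should be: u**2*exp(u) + 6*u*exp(u) + 6*exp(u)

Explanation: The exponent 2 on u was incorrectly written as 3: the term u**2*exp(u) was incorrectly written as u**3*exp(u)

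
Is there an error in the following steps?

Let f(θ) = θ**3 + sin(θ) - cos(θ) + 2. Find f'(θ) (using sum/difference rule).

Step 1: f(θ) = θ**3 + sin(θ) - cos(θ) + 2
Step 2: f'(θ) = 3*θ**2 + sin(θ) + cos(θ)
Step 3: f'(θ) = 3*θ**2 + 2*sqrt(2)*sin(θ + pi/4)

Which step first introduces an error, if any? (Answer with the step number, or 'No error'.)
Step 3

Step 3 is incorrect due to a wrong exponent.
The step shows: 3*θ**2 + 2*sqrt(2)*sin(θ + pi/4)
The correct value should be: 3*θ**2 + sqrt(2)*sin(θ + pi/4)

Explanation: The exponent 1/2 on 2 was incorrectly written as 3/2: the term sqrt(2)*sin(θ + pi/4) was incorrectly written as 2*sqrt(2)*sin(θ + pi/4)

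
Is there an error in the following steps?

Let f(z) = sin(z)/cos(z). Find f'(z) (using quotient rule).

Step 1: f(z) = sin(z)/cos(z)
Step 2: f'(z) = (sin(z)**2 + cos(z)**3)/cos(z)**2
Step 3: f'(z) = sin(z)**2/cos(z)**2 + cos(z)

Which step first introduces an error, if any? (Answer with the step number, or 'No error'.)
Step 2

Step 2 is incorrect due to a wrong exponent.
The step shows: (sin(z)**2 + cos(z)**3)/cos(z)**2
The correct value should be: (sin(z)**2 + cos(z)**2)/cos(z)**2

Explanation: The exponent 2 on cos(z) was incorrectly written as 3: the term (sin(z)**2 + cos(z)**2)/cos(z)**2 was incorrectly written as (sin(z)**2 + cos(z)**3)/cos(z)**2
The later steps are derived from this incorrect expression, so the error originates in Step 2.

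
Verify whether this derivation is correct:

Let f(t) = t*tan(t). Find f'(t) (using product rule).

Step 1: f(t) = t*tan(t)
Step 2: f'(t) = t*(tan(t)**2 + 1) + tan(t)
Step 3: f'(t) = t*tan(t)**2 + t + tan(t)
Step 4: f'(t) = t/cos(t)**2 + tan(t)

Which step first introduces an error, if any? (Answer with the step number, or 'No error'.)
No error

All steps in this derivation are correct.
The final answer f'(t) = t/cos(t)**2 + tan(t) is valid.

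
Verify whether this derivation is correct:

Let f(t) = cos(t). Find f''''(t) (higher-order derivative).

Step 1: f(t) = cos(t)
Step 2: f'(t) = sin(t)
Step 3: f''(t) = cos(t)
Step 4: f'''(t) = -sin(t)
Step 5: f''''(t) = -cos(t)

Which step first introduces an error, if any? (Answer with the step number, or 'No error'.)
Step 2

Step 2 is incorrect due to a sign flip.
The step shows: sin(t)
The correct value should be: -sin(t)

Explanation: The sign of the whole expression was flipped: the term -sin(t) was incorrectly written as sin(t)
The later steps are derived from this incorrect expression, so the error originates in Step 2.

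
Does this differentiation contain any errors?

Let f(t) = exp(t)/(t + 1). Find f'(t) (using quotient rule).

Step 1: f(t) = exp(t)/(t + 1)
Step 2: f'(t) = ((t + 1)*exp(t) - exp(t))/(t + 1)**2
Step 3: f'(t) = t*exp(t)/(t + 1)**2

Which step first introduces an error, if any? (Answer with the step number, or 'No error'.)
No error

All steps in this derivation are correct.
The final answer f'(t) = t*exp(t)/(t + 1)**2 is valid.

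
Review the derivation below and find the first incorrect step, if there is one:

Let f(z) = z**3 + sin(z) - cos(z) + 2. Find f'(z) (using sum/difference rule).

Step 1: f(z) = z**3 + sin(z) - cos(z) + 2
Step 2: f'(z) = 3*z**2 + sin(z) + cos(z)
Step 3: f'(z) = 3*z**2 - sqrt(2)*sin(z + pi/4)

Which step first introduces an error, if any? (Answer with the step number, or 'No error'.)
Step 3

Step 3 is incorrect due to a sign flip.
The step shows: 3*z**2 - sqrt(2)*sin(z + pi/4)
The correct value should be: 3*z**2 + sqrt(2)*sin(z + pi/4)

Explanation: The sign of one term was flipped: the term sqrt(2)*sin(z + pi/4) was incorrectly written as -sqrt(2)*sin(z + pi/4)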